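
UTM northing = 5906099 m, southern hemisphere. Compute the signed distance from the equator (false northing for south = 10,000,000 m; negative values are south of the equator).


For southern: actual = 5906099 - 10000000 = -4093901 m

-4093901 m


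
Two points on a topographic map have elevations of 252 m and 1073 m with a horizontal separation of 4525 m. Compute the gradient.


gradient = (1073 - 252) / 4525 = 821 / 4525 = 0.1814

0.1814


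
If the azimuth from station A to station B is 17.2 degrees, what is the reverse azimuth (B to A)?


back azimuth = (17.2 + 180) mod 360 = 197.2 degrees

197.2 degrees


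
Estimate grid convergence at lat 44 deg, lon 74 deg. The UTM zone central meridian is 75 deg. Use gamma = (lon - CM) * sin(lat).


gamma = (74 - 75) * sin(44) = -1 * 0.694658 = -0.695 degrees

-0.695 degrees


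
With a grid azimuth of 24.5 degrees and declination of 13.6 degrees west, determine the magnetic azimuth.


magnetic azimuth = grid azimuth - declination (east +ve)
mag_az = 24.5 - -13.6 = 38.1 degrees

38.1 degrees


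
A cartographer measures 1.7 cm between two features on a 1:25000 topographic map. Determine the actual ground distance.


ground = 1.7 cm * 25000 / 100 = 425.0 m

425.0 m


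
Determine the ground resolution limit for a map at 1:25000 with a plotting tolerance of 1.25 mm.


ground = 1.25 mm * 25000 / 1000 = 31.25 m

31.25 m


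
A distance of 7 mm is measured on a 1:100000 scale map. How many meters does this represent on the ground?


ground = 7 mm * 100000 / 1000 = 700.0 m

700.0 m


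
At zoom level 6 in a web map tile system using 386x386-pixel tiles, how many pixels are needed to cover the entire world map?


tiles per axis = 2^6 = 64
total tiles = 64^2 = 4096
pixels per axis = 64 * 386 = 24704
total pixels = 24704^2 = 610287616

610287616 pixels


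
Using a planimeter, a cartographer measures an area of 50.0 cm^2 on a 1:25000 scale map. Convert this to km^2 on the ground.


ground_area = 50.0 * (25000/100)^2 = 3125000.0 m^2 = 3.125 km^2

3.125 km^2


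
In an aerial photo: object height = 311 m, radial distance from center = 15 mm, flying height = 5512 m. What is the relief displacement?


d = h * r / H = 311 * 15 / 5512 = 0.85 mm

0.85 mm


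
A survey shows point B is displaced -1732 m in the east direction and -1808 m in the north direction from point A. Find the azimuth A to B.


az = atan2(-1732, -1808) = -136.2 deg
adjusted to 0-360: 223.8 degrees

223.8 degrees


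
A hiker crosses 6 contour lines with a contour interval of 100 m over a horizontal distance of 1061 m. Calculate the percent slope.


elevation change = 6 * 100 = 600 m
slope = 600 / 1061 * 100 = 56.6%

56.6%


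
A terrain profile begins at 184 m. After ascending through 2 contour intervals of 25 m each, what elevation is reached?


elevation = 184 + 2 * 25 = 234 m

234 m


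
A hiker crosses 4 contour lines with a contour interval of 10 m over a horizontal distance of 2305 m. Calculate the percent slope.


elevation change = 4 * 10 = 40 m
slope = 40 / 2305 * 100 = 1.7%

1.7%


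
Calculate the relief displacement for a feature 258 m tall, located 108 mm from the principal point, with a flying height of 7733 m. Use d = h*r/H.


d = h * r / H = 258 * 108 / 7733 = 3.6 mm

3.6 mm


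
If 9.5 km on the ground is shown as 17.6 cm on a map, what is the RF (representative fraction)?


ground = 9.5 km = 950000 cm; RF denominator = ground / map = 950000 / 17.6 ≈ 53977; RF = 1:53977

1:53977


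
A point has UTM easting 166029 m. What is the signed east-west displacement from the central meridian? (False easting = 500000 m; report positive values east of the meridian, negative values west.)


displacement = 166029 - 500000 = -333971 m

-333971 m


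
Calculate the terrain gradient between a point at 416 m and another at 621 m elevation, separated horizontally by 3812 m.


gradient = (621 - 416) / 3812 = 205 / 3812 = 0.0538

0.0538


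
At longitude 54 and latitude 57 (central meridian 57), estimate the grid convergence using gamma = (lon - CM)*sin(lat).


gamma = (54 - 57) * sin(57) = -3 * 0.838671 = -2.516 degrees

-2.516 degrees


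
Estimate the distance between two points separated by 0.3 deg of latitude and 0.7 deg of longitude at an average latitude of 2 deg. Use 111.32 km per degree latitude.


dlat_km = 0.3 * 111.32 = 33.396
dlon_km = 0.7 * 111.32 * cos(2) ≈ 77.877
dist = sqrt(33.396^2 + 77.877^2) ≈ 84.7 km

84.7 km


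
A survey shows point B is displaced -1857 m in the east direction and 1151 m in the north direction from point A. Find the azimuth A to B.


az = atan2(-1857, 1151) = -58.2 deg
adjusted to 0-360: 301.8 degrees

301.8 degrees


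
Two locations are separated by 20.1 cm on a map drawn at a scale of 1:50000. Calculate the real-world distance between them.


ground = 20.1 cm * 50000 / 100 = 10050.0 m = 10.05 km

10.05 km


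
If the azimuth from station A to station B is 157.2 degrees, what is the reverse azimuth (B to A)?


back azimuth = (157.2 + 180) mod 360 = 337.2 degrees

337.2 degrees


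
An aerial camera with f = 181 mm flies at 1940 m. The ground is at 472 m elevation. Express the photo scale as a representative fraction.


scale = f / (H - h) = 181 mm / 1468 m = 181 / 1468000 = 1:8110

1:8110


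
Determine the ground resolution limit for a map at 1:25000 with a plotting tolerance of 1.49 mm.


ground = 1.49 mm * 25000 / 1000 = 37.25 m

37.25 m


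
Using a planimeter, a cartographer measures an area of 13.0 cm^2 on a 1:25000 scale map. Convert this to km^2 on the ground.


ground_area = 13.0 * (25000/100)^2 = 812500.0 m^2 = 0.8125 km^2 ≈ 0.813 km^2

0.813 km^2


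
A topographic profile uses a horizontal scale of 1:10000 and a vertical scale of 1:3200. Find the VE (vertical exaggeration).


VE = horizontal_scale / vertical_scale = 10000 / 3200 = 3.125 ≈ 3.1

3.1x


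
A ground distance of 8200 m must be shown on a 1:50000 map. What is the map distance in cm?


map_cm = 8200 * 100 / 50000 = 16.4 cm

16.4 cm


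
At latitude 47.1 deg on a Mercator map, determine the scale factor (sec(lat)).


SF = 1 / cos(47.1) = 1 / 0.680721 = 1.469

1.469


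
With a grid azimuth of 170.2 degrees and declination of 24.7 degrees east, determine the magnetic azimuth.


magnetic azimuth = grid azimuth - declination (east +ve)
mag_az = 170.2 - 24.7 = 145.5 degrees

145.5 degrees


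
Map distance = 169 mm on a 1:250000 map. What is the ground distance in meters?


ground = 169 mm * 250000 / 1000 = 42250.0 m

42250.0 m


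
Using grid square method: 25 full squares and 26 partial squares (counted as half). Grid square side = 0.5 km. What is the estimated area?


effective squares = 25 + 26 * 0.5 = 38.0
area = 38.0 * 0.25 = 9.5 km^2

9.5 km^2


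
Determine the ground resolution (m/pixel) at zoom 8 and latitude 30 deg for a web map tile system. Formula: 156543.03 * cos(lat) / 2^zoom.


res = 156543.03 * cos(30) / 2^8 = 156543.03 * 0.8660254 / 256 = 529.57 m/pixel

529.57 m/pixel


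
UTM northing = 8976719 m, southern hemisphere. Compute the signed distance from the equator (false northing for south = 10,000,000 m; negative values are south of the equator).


For southern: actual = 8976719 - 10000000 = -1023281 m

-1023281 m


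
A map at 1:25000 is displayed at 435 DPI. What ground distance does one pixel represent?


pixel_cm = 2.54 / 435 ≈ 0.005839 cm
ground = pixel_cm * 25000 / 100 = 2.54 * 25000 / (435 * 100) = 63500 / 43500 ≈ 1.46 m

1.46 m


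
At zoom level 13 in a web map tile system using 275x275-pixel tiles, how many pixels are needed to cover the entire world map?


tiles per axis = 2^13 = 8192
total tiles = 8192^2 = 67108864
pixels per axis = 8192 * 275 = 2252800
total pixels = 2252800^2 = 5075107840000

5075107840000 pixels


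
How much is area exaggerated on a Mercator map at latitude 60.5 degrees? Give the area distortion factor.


area_distortion = 1/cos^2(60.5) = 4.124

4.124


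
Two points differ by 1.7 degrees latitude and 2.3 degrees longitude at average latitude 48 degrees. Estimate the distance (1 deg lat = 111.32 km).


dlat_km = 1.7 * 111.32 = 189.244
dlon_km = 2.3 * 111.32 * cos(48) ≈ 171.322
dist = sqrt(189.244^2 + 171.322^2) ≈ 255.3 km

255.3 km


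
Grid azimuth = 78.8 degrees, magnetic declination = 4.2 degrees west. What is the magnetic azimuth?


magnetic azimuth = grid azimuth - declination (east +ve)
mag_az = 78.8 - -4.2 = 83.0 degrees

83.0 degrees


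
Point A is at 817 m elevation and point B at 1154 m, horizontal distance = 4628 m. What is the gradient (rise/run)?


gradient = (1154 - 817) / 4628 = 337 / 4628 = 0.0728

0.0728


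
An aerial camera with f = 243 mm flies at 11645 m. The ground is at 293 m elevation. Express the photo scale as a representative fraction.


scale = f / (H - h) = 243 mm / 11352 m = 243 / 11352000 = 1:46716

1:46716


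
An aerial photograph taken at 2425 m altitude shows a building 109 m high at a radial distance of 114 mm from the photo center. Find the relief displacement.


d = h * r / H = 109 * 114 / 2425 = 5.12 mm

5.12 mm


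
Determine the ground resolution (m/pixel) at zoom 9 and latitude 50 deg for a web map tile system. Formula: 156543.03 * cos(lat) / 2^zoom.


res = 156543.03 * cos(50) / 2^9 = 156543.03 * 0.64278761 / 512 = 196.53 m/pixel

196.53 m/pixel


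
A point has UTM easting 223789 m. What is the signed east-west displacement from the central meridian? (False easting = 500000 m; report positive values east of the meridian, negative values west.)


displacement = 223789 - 500000 = -276211 m

-276211 m


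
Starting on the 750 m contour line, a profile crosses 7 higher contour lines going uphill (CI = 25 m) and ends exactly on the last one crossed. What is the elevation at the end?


elevation = 750 + 7 * 25 = 925 m

925 m


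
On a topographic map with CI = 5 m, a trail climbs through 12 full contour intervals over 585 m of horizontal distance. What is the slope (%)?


elevation change = 12 * 5 = 60 m
slope = 60 / 585 * 100 = 10.3%

10.3%


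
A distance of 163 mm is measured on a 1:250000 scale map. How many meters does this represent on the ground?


ground = 163 mm * 250000 / 1000 = 40750.0 m

40750.0 m


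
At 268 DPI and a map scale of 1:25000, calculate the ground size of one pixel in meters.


pixel_cm = 2.54 / 268 ≈ 0.009478 cm
ground = pixel_cm * 25000 / 100 = 2.54 * 25000 / (268 * 100) = 63500 / 26800 ≈ 2.37 m

2.37 m


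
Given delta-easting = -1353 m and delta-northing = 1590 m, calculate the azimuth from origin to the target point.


az = atan2(-1353, 1590) = -40.4 deg
adjusted to 0-360: 319.6 degrees

319.6 degrees


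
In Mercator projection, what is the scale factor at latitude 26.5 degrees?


SF = 1 / cos(26.5) = 1 / 0.894934 = 1.117

1.117


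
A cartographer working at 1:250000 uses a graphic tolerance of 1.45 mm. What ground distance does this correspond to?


ground = 1.45 mm * 250000 / 1000 = 362.5 m

362.5 m


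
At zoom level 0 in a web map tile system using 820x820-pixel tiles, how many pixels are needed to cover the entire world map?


tiles per axis = 2^0 = 1
total tiles = 1^2 = 1
pixels per axis = 1 * 820 = 820
total pixels = 820^2 = 672400

672400 pixels


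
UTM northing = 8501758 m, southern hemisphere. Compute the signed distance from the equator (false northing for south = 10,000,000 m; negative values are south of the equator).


For southern: actual = 8501758 - 10000000 = -1498242 m

-1498242 m


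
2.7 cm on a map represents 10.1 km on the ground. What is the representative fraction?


ground = 10.1 km = 1010000 cm; RF denominator = ground / map = 1010000 / 2.7 ≈ 374074; RF = 1:374074

1:374074


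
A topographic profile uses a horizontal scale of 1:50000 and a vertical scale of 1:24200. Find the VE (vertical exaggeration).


VE = horizontal_scale / vertical_scale = 50000 / 24200 ≈ 2.1

2.1x


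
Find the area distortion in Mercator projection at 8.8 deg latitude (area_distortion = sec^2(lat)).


area_distortion = 1/cos^2(8.8) = 1.024

1.024


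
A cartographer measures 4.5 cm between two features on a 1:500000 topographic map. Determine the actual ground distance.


ground = 4.5 cm * 500000 / 100 = 22500.0 m = 22.5 km

22.5 km


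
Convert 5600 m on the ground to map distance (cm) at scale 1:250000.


map_cm = 5600 * 100 / 250000 = 2.24 cm

2.24 cm


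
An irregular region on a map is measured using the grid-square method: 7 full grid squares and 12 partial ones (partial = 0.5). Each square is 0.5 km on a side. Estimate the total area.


effective squares = 7 + 12 * 0.5 = 13.0
area = 13.0 * 0.25 = 3.25 km^2

3.25 km^2


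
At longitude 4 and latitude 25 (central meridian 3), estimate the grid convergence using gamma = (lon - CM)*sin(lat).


gamma = (4 - 3) * sin(25) = 1 * 0.422618 = 0.423 degrees

0.423 degrees


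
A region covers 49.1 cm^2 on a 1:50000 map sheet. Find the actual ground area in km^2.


ground_area = 49.1 * (50000/100)^2 = 12275000.0 m^2 = 12.275 km^2

12.275 km^2


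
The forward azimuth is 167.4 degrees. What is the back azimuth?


back azimuth = (167.4 + 180) mod 360 = 347.4 degrees

347.4 degrees


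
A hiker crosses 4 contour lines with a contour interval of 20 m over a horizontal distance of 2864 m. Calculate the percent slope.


elevation change = 4 * 20 = 80 m
slope = 80 / 2864 * 100 = 2.8%

2.8%


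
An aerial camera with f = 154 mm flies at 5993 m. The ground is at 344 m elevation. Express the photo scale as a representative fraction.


scale = f / (H - h) = 154 mm / 5649 m = 154 / 5649000 = 1:36682

1:36682


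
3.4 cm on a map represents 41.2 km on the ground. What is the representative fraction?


ground = 41.2 km = 4120000 cm; RF denominator = ground / map = 4120000 / 3.4 ≈ 1211765; RF = 1:1211765

1:1211765


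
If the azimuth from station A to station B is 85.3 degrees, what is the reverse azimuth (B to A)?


back azimuth = (85.3 + 180) mod 360 = 265.3 degrees

265.3 degrees


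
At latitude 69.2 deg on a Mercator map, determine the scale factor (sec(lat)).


SF = 1 / cos(69.2) = 1 / 0.355107 = 2.816

2.816


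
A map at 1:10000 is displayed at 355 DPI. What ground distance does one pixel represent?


pixel_cm = 2.54 / 355 ≈ 0.007155 cm
ground = pixel_cm * 10000 / 100 = 2.54 * 10000 / (355 * 100) = 25400 / 35500 ≈ 0.72 m

0.72 m


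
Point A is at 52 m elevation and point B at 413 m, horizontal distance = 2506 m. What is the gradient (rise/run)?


gradient = (413 - 52) / 2506 = 361 / 2506 = 0.1441

0.1441


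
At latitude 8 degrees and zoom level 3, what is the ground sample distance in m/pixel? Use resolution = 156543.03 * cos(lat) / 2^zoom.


res = 156543.03 * cos(8) / 2^3 = 156543.03 * 0.99026807 / 8 = 19377.45 m/pixel

19377.45 m/pixel


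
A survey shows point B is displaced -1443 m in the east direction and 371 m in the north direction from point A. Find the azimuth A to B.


az = atan2(-1443, 371) = -75.6 deg
adjusted to 0-360: 284.4 degrees

284.4 degrees


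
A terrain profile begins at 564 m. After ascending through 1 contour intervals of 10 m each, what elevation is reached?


elevation = 564 + 1 * 10 = 574 m

574 m


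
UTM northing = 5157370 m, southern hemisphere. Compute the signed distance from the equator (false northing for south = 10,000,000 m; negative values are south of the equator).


For southern: actual = 5157370 - 10000000 = -4842630 m

-4842630 m


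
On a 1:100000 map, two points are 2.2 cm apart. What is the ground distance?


ground = 2.2 cm * 100000 / 100 = 2200.0 m = 2.2 km

2.2 km


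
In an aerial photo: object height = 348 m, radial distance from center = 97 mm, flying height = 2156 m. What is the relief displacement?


d = h * r / H = 348 * 97 / 2156 = 15.66 mm

15.66 mm


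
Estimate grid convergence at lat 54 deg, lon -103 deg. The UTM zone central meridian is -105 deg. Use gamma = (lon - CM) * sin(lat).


gamma = (-103 - -105) * sin(54) = 2 * 0.809017 = 1.618 degrees

1.618 degrees


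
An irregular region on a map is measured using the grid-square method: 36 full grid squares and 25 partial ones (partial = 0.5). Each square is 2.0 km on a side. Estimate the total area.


effective squares = 36 + 25 * 0.5 = 48.5
area = 48.5 * 4.0 = 194.0 km^2

194.0 km^2


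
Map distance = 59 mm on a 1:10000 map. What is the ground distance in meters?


ground = 59 mm * 10000 / 1000 = 590.0 m

590.0 m


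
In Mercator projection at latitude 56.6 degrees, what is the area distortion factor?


area_distortion = 1/cos^2(56.6) = 3.3

3.3


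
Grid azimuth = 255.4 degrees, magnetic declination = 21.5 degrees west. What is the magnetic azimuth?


magnetic azimuth = grid azimuth - declination (east +ve)
mag_az = 255.4 - -21.5 = 276.9 degrees

276.9 degrees


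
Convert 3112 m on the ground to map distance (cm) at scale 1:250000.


map_cm = 3112 * 100 / 250000 = 1.2448 cm ≈ 1.24 cm

1.24 cm


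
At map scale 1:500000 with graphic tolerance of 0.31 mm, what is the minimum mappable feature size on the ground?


ground = 0.31 mm * 500000 / 1000 = 155.0 m

155.0 m


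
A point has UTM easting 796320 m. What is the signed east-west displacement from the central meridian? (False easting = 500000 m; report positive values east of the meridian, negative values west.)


displacement = 796320 - 500000 = 296320 m

296320 m


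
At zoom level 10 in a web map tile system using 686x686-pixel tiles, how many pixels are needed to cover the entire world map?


tiles per axis = 2^10 = 1024
total tiles = 1024^2 = 1048576
pixels per axis = 1024 * 686 = 702464
total pixels = 702464^2 = 493455671296

493455671296 pixels


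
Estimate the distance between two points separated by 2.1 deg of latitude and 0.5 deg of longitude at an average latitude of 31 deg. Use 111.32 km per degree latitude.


dlat_km = 2.1 * 111.32 = 233.772
dlon_km = 0.5 * 111.32 * cos(31) ≈ 47.71
dist = sqrt(233.772^2 + 47.71^2) ≈ 238.6 km

238.6 km


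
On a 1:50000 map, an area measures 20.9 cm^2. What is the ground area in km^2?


ground_area = 20.9 * (50000/100)^2 = 5225000.0 m^2 = 5.225 km^2

5.225 km^2


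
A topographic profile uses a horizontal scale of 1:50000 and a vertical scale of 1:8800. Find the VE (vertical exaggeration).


VE = horizontal_scale / vertical_scale = 50000 / 8800 ≈ 5.7

5.7x


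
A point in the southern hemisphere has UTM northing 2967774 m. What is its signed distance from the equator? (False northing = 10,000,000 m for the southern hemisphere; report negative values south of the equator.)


For southern: actual = 2967774 - 10000000 = -7032226 m

-7032226 m


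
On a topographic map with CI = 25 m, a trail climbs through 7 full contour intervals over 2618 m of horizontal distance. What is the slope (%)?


elevation change = 7 * 25 = 175 m
slope = 175 / 2618 * 100 = 6.7%

6.7%


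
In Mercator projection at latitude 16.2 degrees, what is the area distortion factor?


area_distortion = 1/cos^2(16.2) = 1.084

1.084


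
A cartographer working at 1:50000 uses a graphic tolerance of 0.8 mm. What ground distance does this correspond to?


ground = 0.8 mm * 50000 / 1000 = 40.0 m

40.0 m


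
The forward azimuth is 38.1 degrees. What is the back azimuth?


back azimuth = (38.1 + 180) mod 360 = 218.1 degrees

218.1 degrees


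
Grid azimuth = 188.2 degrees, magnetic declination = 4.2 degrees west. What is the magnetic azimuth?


magnetic azimuth = grid azimuth - declination (east +ve)
mag_az = 188.2 - -4.2 = 192.4 degrees

192.4 degrees


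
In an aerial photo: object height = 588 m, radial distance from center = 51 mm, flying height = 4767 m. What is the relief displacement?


d = h * r / H = 588 * 51 / 4767 = 6.29 mm

6.29 mm


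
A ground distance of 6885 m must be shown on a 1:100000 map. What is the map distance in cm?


map_cm = 6885 * 100 / 100000 = 6.885 cm ≈ 6.89 cm

6.89 cm


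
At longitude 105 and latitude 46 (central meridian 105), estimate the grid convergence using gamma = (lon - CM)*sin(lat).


gamma = (105 - 105) * sin(46) = 0 * 0.71934 = 0.0 degrees

0.0 degrees


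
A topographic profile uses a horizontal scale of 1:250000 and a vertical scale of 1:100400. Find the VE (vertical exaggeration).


VE = horizontal_scale / vertical_scale = 250000 / 100400 ≈ 2.5

2.5x


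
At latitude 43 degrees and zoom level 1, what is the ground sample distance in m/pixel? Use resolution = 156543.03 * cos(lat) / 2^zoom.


res = 156543.03 * cos(43) / 2^1 = 156543.03 * 0.7313537 / 2 = 57244.16 m/pixel

57244.16 m/pixel


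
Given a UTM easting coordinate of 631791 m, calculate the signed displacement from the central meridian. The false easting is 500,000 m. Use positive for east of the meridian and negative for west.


displacement = 631791 - 500000 = 131791 m

131791 m


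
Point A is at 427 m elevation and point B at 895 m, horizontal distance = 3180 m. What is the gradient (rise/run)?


gradient = (895 - 427) / 3180 = 468 / 3180 = 0.1472

0.1472


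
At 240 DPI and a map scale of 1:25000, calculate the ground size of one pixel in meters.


pixel_cm = 2.54 / 240 ≈ 0.010583 cm
ground = pixel_cm * 25000 / 100 = 2.54 * 25000 / (240 * 100) = 63500 / 24000 ≈ 2.65 m

2.65 m


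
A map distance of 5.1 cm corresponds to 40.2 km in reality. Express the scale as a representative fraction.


ground = 40.2 km = 4020000 cm; RF denominator = ground / map = 4020000 / 5.1 ≈ 788235; RF = 1:788235

1:788235


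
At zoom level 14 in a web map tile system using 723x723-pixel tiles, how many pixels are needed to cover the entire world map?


tiles per axis = 2^14 = 16384
total tiles = 16384^2 = 268435456
pixels per axis = 16384 * 723 = 11845632
total pixels = 11845632^2 = 140318997479424

140318997479424 pixels


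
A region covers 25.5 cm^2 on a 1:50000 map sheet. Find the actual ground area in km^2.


ground_area = 25.5 * (50000/100)^2 = 6375000.0 m^2 = 6.375 km^2

6.375 km^2


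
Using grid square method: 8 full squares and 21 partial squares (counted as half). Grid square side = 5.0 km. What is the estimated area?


effective squares = 8 + 21 * 0.5 = 18.5
area = 18.5 * 25.0 = 462.5 km^2

462.5 km^2


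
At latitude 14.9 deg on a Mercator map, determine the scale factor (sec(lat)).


SF = 1 / cos(14.9) = 1 / 0.966376 = 1.035

1.035


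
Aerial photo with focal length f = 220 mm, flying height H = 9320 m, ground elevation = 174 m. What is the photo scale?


scale = f / (H - h) = 220 mm / 9146 m = 220 / 9146000 = 1:41573

1:41573


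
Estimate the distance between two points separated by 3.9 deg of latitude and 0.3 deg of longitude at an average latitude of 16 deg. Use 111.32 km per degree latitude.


dlat_km = 3.9 * 111.32 = 434.148
dlon_km = 0.3 * 111.32 * cos(16) ≈ 32.102
dist = sqrt(434.148^2 + 32.102^2) ≈ 435.3 km

435.3 km


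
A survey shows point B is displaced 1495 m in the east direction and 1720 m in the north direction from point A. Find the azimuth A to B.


az = atan2(1495, 1720) = 41.0 deg
adjusted to 0-360: 41.0 degrees

41.0 degrees


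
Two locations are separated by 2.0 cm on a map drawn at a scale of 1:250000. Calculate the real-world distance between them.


ground = 2.0 cm * 250000 / 100 = 5000.0 m = 5.0 km

5.0 km


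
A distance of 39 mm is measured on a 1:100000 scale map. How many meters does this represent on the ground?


ground = 39 mm * 100000 / 1000 = 3900.0 m

3900.0 m


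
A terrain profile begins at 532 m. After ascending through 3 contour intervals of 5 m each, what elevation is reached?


elevation = 532 + 3 * 5 = 547 m

547 m


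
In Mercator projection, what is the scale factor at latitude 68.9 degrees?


SF = 1 / cos(68.9) = 1 / 0.359997 = 2.778

2.778


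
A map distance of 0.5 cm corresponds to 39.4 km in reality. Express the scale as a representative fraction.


ground = 39.4 km = 3940000 cm; RF denominator = ground / map = 3940000 / 0.5 = 7880000; RF = 1:7880000

1:7880000


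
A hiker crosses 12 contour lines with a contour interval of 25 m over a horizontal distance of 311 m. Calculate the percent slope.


elevation change = 12 * 25 = 300 m
slope = 300 / 311 * 100 = 96.5%

96.5%


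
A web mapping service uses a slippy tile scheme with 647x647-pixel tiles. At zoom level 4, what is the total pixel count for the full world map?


tiles per axis = 2^4 = 16
total tiles = 16^2 = 256
pixels per axis = 16 * 647 = 10352
total pixels = 10352^2 = 107163904

107163904 pixels


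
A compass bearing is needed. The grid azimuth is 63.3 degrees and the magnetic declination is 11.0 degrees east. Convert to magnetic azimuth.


magnetic azimuth = grid azimuth - declination (east +ve)
mag_az = 63.3 - 11.0 = 52.3 degrees

52.3 degrees


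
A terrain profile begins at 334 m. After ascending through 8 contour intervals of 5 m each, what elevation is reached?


elevation = 334 + 8 * 5 = 374 m

374 m


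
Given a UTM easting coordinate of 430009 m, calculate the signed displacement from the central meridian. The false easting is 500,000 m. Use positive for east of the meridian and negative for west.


displacement = 430009 - 500000 = -69991 m

-69991 m


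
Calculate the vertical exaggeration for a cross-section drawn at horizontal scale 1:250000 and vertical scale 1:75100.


VE = horizontal_scale / vertical_scale = 250000 / 75100 ≈ 3.3

3.3x


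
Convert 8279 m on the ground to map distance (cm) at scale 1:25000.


map_cm = 8279 * 100 / 25000 = 33.116 cm ≈ 33.12 cm

33.12 cm


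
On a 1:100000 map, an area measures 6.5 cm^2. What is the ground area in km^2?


ground_area = 6.5 * (100000/100)^2 = 6500000.0 m^2 = 6.5 km^2

6.5 km^2


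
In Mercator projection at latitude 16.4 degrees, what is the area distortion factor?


area_distortion = 1/cos^2(16.4) = 1.087

1.087


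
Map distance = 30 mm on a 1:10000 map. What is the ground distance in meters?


ground = 30 mm * 10000 / 1000 = 300.0 m

300.0 m


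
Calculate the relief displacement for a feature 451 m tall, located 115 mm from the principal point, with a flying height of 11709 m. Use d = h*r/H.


d = h * r / H = 451 * 115 / 11709 = 4.43 mm

4.43 mm


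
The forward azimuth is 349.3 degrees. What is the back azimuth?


back azimuth = (349.3 + 180) mod 360 = 169.3 degrees

169.3 degrees


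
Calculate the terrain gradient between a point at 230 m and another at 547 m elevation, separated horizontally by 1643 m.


gradient = (547 - 230) / 1643 = 317 / 1643 = 0.1929

0.1929


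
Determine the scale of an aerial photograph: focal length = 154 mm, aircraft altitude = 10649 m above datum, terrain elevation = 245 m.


scale = f / (H - h) = 154 mm / 10404 m = 154 / 10404000 = 1:67558

1:67558


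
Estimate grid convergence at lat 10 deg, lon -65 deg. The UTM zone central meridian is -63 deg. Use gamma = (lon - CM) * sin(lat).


gamma = (-65 - -63) * sin(10) = -2 * 0.173648 = -0.347 degrees

-0.347 degrees


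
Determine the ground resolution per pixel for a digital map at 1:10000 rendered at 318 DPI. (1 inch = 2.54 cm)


pixel_cm = 2.54 / 318 ≈ 0.007987 cm
ground = pixel_cm * 10000 / 100 = 2.54 * 10000 / (318 * 100) = 25400 / 31800 ≈ 0.8 m

0.8 m


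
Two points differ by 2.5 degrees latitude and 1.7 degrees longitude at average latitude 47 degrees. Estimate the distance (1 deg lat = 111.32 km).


dlat_km = 2.5 * 111.32 = 278.3
dlon_km = 1.7 * 111.32 * cos(47) ≈ 129.064
dist = sqrt(278.3^2 + 129.064^2) ≈ 306.8 km

306.8 km


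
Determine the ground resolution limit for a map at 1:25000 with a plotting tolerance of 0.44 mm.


ground = 0.44 mm * 25000 / 1000 = 11.0 m

11.0 m


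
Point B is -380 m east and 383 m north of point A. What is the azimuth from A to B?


az = atan2(-380, 383) = -44.8 deg
adjusted to 0-360: 315.2 degrees

315.2 degrees


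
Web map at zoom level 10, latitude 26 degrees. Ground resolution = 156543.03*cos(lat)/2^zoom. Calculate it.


res = 156543.03 * cos(26) / 2^10 = 156543.03 * 0.89879405 / 1024 = 137.4 m/pixel

137.4 m/pixel


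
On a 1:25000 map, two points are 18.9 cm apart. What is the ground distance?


ground = 18.9 cm * 25000 / 100 = 4725.0 m = 4.725 km

4.725 km


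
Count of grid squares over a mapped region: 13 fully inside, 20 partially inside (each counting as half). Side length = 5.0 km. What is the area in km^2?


effective squares = 13 + 20 * 0.5 = 23.0
area = 23.0 * 25.0 = 575.0 km^2

575.0 km^2


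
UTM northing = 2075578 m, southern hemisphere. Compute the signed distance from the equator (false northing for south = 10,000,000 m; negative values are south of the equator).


For southern: actual = 2075578 - 10000000 = -7924422 m

-7924422 m


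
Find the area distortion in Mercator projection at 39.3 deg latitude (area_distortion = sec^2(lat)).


area_distortion = 1/cos^2(39.3) = 1.67

1.67


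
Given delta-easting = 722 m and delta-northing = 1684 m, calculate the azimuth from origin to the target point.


az = atan2(722, 1684) = 23.2 deg
adjusted to 0-360: 23.2 degrees

23.2 degrees


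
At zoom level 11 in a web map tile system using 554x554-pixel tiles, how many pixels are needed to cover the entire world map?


tiles per axis = 2^11 = 2048
total tiles = 2048^2 = 4194304
pixels per axis = 2048 * 554 = 1134592
total pixels = 1134592^2 = 1287299006464

1287299006464 pixels


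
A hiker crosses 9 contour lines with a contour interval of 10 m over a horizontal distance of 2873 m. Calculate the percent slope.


elevation change = 9 * 10 = 90 m
slope = 90 / 2873 * 100 = 3.1%

3.1%


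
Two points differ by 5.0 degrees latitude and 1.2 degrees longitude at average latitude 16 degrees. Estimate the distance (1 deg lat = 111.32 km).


dlat_km = 5.0 * 111.32 = 556.6
dlon_km = 1.2 * 111.32 * cos(16) ≈ 128.409
dist = sqrt(556.6^2 + 128.409^2) ≈ 571.2 km

571.2 km


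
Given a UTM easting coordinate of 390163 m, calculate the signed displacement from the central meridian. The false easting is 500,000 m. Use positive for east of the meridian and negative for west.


displacement = 390163 - 500000 = -109837 m

-109837 m


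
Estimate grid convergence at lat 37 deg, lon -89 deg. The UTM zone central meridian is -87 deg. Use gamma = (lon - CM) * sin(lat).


gamma = (-89 - -87) * sin(37) = -2 * 0.601815 = -1.204 degrees

-1.204 degrees


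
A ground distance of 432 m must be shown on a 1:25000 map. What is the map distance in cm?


map_cm = 432 * 100 / 25000 = 1.728 cm ≈ 1.73 cm

1.73 cm


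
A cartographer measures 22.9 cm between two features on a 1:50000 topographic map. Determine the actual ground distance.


ground = 22.9 cm * 50000 / 100 = 11450.0 m = 11.45 km

11.45 km


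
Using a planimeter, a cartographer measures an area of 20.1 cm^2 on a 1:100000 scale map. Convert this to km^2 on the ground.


ground_area = 20.1 * (100000/100)^2 = 20100000.0 m^2 = 20.1 km^2

20.1 km^2


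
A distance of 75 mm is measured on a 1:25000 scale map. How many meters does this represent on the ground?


ground = 75 mm * 25000 / 1000 = 1875.0 m

1875.0 m


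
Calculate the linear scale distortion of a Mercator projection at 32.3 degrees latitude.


SF = 1 / cos(32.3) = 1 / 0.845262 = 1.183

1.183


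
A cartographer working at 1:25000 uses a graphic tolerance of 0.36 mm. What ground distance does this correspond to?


ground = 0.36 mm * 25000 / 1000 = 9.0 m

9.0 m


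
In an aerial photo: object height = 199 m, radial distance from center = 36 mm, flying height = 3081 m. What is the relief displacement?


d = h * r / H = 199 * 36 / 3081 = 2.33 mm

2.33 mm


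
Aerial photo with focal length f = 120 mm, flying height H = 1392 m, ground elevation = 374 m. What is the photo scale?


scale = f / (H - h) = 120 mm / 1018 m = 120 / 1018000 = 1:8483

1:8483


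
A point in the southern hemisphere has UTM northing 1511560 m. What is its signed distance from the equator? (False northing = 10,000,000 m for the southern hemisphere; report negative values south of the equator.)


For southern: actual = 1511560 - 10000000 = -8488440 m

-8488440 m


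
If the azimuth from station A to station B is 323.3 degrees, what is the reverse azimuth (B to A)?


back azimuth = (323.3 + 180) mod 360 = 143.3 degrees

143.3 degrees


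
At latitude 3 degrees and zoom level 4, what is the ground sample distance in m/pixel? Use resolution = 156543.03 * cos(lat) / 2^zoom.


res = 156543.03 * cos(3) / 2^4 = 156543.03 * 0.99862953 / 16 = 9770.53 m/pixel

9770.53 m/pixel


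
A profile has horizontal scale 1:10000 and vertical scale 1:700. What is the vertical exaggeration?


VE = horizontal_scale / vertical_scale = 10000 / 700 ≈ 14.3

14.3x


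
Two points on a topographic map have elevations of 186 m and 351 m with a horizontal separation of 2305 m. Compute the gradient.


gradient = (351 - 186) / 2305 = 165 / 2305 = 0.0716

0.0716


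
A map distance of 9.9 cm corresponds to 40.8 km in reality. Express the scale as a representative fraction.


ground = 40.8 km = 4080000 cm; RF denominator = ground / map = 4080000 / 9.9 ≈ 412121; RF = 1:412121

1:412121


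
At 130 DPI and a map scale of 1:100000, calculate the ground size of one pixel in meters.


pixel_cm = 2.54 / 130 ≈ 0.019538 cm
ground = pixel_cm * 100000 / 100 = 2.54 * 100000 / (130 * 100) = 254000 / 13000 ≈ 19.54 m

19.54 m


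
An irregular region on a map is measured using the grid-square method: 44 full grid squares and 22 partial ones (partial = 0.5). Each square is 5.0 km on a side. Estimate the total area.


effective squares = 44 + 22 * 0.5 = 55.0
area = 55.0 * 25.0 = 1375.0 km^2

1375.0 km^2


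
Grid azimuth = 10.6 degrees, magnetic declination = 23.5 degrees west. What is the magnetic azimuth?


magnetic azimuth = grid azimuth - declination (east +ve)
mag_az = 10.6 - -23.5 = 34.1 degrees

34.1 degrees


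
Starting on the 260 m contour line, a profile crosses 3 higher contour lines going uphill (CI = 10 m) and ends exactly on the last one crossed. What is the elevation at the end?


elevation = 260 + 3 * 10 = 290 m

290 m


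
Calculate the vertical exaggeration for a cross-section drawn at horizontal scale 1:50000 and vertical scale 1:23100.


VE = horizontal_scale / vertical_scale = 50000 / 23100 ≈ 2.2

2.2x


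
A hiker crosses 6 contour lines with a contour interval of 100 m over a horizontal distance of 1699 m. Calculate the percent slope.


elevation change = 6 * 100 = 600 m
slope = 600 / 1699 * 100 = 35.3%

35.3%


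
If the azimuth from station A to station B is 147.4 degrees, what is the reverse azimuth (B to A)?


back azimuth = (147.4 + 180) mod 360 = 327.4 degrees

327.4 degrees


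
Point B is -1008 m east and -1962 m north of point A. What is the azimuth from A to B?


az = atan2(-1008, -1962) = -152.8 deg
adjusted to 0-360: 207.2 degrees

207.2 degrees


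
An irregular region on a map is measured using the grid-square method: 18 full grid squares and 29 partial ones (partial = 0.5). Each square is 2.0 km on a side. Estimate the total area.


effective squares = 18 + 29 * 0.5 = 32.5
area = 32.5 * 4.0 = 130.0 km^2

130.0 km^2


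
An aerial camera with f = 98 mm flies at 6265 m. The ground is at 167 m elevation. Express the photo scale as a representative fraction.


scale = f / (H - h) = 98 mm / 6098 m = 98 / 6098000 = 1:62224

1:62224


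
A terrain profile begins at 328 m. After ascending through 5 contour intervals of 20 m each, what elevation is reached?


elevation = 328 + 5 * 20 = 428 m

428 m


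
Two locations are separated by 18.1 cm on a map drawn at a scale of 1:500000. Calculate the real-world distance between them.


ground = 18.1 cm * 500000 / 100 = 90500.0 m = 90.5 km

90.5 km


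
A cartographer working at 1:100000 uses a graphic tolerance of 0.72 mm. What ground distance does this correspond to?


ground = 0.72 mm * 100000 / 1000 = 72.0 m

72.0 m


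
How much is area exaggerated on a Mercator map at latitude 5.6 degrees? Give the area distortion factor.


area_distortion = 1/cos^2(5.6) = 1.01

1.01


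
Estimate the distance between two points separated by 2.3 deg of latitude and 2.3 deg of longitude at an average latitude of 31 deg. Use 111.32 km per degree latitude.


dlat_km = 2.3 * 111.32 = 256.036
dlon_km = 2.3 * 111.32 * cos(31) ≈ 219.466
dist = sqrt(256.036^2 + 219.466^2) ≈ 337.2 km

337.2 km


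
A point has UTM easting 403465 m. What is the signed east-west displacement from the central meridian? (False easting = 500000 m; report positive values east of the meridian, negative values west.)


displacement = 403465 - 500000 = -96535 m

-96535 m


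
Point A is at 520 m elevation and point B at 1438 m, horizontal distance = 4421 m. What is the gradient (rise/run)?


gradient = (1438 - 520) / 4421 = 918 / 4421 = 0.2076

0.2076


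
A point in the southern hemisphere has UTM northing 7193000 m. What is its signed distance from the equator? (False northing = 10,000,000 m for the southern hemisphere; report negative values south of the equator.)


For southern: actual = 7193000 - 10000000 = -2807000 m

-2807000 m


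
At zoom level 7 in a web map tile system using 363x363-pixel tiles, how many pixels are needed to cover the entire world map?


tiles per axis = 2^7 = 128
total tiles = 128^2 = 16384
pixels per axis = 128 * 363 = 46464
total pixels = 46464^2 = 2158903296

2158903296 pixels


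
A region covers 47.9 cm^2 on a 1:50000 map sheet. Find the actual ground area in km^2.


ground_area = 47.9 * (50000/100)^2 = 11975000.0 m^2 = 11.975 km^2

11.975 km^2


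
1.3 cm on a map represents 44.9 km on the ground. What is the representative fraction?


ground = 44.9 km = 4490000 cm; RF denominator = ground / map = 4490000 / 1.3 ≈ 3453846; RF = 1:3453846

1:3453846


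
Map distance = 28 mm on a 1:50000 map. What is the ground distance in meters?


ground = 28 mm * 50000 / 1000 = 1400.0 m

1400.0 m


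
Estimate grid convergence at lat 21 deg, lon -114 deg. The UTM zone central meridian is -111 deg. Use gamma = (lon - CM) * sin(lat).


gamma = (-114 - -111) * sin(21) = -3 * 0.358368 = -1.075 degrees

-1.075 degrees


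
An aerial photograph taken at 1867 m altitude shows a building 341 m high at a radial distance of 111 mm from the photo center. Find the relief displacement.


d = h * r / H = 341 * 111 / 1867 = 20.27 mm

20.27 mm


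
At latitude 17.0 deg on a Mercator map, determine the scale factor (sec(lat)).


SF = 1 / cos(17.0) = 1 / 0.956305 = 1.046

1.046


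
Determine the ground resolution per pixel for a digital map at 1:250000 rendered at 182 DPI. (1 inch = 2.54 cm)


pixel_cm = 2.54 / 182 ≈ 0.013956 cm
ground = pixel_cm * 250000 / 100 = 2.54 * 250000 / (182 * 100) = 635000 / 18200 ≈ 34.89 m

34.89 m


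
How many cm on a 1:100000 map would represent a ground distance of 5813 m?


map_cm = 5813 * 100 / 100000 = 5.813 cm ≈ 5.81 cm

5.81 cm


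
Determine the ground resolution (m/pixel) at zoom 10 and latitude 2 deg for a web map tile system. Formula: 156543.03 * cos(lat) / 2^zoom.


res = 156543.03 * cos(2) / 2^10 = 156543.03 * 0.99939083 / 1024 = 152.78 m/pixel

152.78 m/pixel
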